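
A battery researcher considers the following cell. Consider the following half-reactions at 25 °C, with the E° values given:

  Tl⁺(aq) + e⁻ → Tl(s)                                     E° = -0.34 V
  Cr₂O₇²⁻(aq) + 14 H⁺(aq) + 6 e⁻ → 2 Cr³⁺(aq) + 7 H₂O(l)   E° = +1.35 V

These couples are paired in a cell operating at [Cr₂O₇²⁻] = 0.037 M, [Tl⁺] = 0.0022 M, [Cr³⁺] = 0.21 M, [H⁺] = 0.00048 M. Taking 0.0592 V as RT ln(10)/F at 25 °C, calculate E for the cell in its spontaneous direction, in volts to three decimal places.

+1.388 V

Cr₂O₇²⁻/Cr³⁺ is the cathode (higher E°), Tl⁺/Tl the anode: E°cell = +1.35 − (-0.34) = +1.69 V, n = 6.
Overall: Cr₂O₇²⁻(aq) + 14 H⁺(aq) + 6 Tl(s) → 2 Cr³⁺(aq) + 7 H₂O(l) + 6 Tl⁺(aq)
Q = [Cr³⁺]^2·[Tl⁺]^6 / ([Cr₂O₇²⁻]·[H⁺]^14); log Q = 30.593.
E = E° − (0.0592/n) log Q = +1.69 − (0.0592/6)(30.593) = +1.388 V.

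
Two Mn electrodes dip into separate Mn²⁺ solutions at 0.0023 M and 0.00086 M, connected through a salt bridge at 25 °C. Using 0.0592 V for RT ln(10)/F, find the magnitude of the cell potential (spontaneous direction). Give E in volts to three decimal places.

For a concentration cell E°cell = 0. The 0.0023 M side is the cathode (reduction is favoured where [Mn²⁺] is higher).
With n = 2, E = −(0.0592/2) log([Mn²⁺]ₐₙ/[Mn²⁺]꜀ₐₜ) = −(0.0592/2) log(0.00086/0.0023) = −(0.0592/2)(-0.427) = +0.013 V.

+0.013 V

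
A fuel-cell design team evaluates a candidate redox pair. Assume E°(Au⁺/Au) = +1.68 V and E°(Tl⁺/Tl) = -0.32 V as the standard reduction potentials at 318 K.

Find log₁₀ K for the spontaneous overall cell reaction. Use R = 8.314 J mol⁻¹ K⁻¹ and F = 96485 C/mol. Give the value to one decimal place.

31.7

Cathode: Au⁺/Au; anode: Tl⁺/Tl. E°cell = (+1.68) − (-0.32) = +2.00 V, with n = 1.
ΔG° = −nFE° = −RT ln K, so ln K = nFE°/(RT) = (1)(96485)(+2.00) / ((8.314)(318)) = 72.988.
log₁₀ K = 72.988 / ln 10 = 31.7.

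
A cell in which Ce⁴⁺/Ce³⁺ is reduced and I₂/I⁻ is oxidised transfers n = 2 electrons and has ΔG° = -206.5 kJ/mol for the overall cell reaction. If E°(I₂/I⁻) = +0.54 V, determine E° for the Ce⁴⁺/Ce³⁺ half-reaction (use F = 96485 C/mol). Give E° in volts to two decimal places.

E°cell = −ΔG°/(nF) = −(-206.5×10³)/((2)(96485)) = +1.070 V.
Since Ce⁴⁺/Ce³⁺ is the cathode and I₂/I⁻ the anode, E°cell = E°(Ce⁴⁺/Ce³⁺) − E°(I₂/I⁻).
So E°(Ce⁴⁺/Ce³⁺) = E°cell + E°(I₂/I⁻) = +1.070 + (+0.54) = +1.61 V.

+1.61 V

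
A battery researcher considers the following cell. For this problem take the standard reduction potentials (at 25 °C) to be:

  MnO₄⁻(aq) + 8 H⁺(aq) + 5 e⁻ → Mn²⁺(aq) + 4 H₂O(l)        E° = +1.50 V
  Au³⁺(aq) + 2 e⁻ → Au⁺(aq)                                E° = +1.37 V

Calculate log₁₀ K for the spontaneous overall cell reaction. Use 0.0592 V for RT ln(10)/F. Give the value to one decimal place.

22.0

Cathode: MnO₄⁻/Mn²⁺; anode: Au³⁺/Au⁺. E°cell = +0.13 V, n = 10.
log K = nE°cell / 0.0592 = (10)(+0.13) / 0.0592 = 22.0.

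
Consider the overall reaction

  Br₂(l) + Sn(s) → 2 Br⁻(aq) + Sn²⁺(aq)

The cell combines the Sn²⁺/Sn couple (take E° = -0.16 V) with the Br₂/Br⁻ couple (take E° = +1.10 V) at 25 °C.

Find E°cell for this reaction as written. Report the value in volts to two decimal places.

+1.26 V

The Br₂/Br⁻ couple has the higher reduction potential, so it is the cathode; Sn²⁺/Sn is oxidised at the anode.
E°cell = E°(cathode) − E°(anode) = (+1.10) − (-0.16) = +1.26 V.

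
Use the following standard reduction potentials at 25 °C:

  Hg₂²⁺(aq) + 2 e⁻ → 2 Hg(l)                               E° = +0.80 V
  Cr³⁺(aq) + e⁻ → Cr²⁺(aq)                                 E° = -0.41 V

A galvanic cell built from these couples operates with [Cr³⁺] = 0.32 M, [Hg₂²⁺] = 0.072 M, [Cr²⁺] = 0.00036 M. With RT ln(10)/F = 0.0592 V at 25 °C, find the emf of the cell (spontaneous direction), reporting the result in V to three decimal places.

Hg₂²⁺/Hg is the cathode (higher E°), Cr³⁺/Cr²⁺ the anode: E°cell = +0.80 − (-0.41) = +1.21 V, n = 2.
Overall: Hg₂²⁺(aq) + 2 Cr²⁺(aq) → 2 Hg(l) + 2 Cr³⁺(aq)
Q = [Cr³⁺]^2 / ([Hg₂²⁺]·[Cr²⁺]^2); log Q = 7.040.
E = E° − (0.0592/n) log Q = +1.21 − (0.0592/2)(7.040) = +1.002 V.

+1.002 V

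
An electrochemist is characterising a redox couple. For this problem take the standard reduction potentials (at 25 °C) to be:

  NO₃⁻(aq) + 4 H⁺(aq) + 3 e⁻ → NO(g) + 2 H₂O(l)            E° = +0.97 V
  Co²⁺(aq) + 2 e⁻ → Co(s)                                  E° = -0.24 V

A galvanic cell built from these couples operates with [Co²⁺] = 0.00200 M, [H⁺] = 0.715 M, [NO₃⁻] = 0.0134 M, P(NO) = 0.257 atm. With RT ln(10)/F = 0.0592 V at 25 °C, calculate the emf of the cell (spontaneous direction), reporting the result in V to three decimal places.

NO₃⁻/NO is the cathode (higher E°), Co²⁺/Co the anode: E°cell = +0.97 − (-0.24) = +1.21 V, n = 6.
Overall: 2 NO₃⁻(aq) + 8 H⁺(aq) + 3 Co(s) → 2 NO(g) + 4 H₂O(l) + 3 Co²⁺(aq)
Q = P(NO)^2·[Co²⁺]^3 / ([NO₃⁻]^2·[H⁺]^8); log Q = -4.366.
E = E° − (0.0592/n) log Q = +1.21 − (0.0592/6)(-4.366) = +1.253 V.

+1.253 V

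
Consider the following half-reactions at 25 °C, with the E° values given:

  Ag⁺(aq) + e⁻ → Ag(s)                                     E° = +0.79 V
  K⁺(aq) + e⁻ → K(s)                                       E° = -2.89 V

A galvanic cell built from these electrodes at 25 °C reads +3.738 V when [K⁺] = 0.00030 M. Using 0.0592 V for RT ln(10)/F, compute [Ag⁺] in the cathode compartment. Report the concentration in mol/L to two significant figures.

0.0029 M

Ag⁺/Ag is the cathode, K⁺/K the anode: E°cell = +3.68 V, n = 1.
Overall reaction: Ag⁺(aq) + K(s) → Ag(s) + K⁺(aq); Q = [K⁺]^1/[Ag⁺]^1.
From E = E° − (0.0592/n) log Q: log Q = (E° − E)·n/0.0592 = (+3.68 − (+3.738))·1/0.0592 = -0.9797.
So 1·log[Ag⁺] = 1·log(0.0003) − log Q = -3.5229 − (-0.9797) = -2.5432; [Ag⁺] = 10^(-2.5432) ≈ 0.0029 M.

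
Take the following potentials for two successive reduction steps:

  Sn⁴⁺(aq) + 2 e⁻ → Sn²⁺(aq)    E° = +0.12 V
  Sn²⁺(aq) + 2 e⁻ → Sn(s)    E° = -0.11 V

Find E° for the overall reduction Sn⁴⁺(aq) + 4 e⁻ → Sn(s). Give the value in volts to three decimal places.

Standard free energies of sequential steps add: ΔG°₃ = ΔG°₁ + ΔG°₂, so n₃E°₃ = n₁E°₁ + n₂E°₂.
E°₃ = (2×+0.12 + 2×-0.11) / 4 = (+0.020) / 4 = +0.005 V.

+0.005 V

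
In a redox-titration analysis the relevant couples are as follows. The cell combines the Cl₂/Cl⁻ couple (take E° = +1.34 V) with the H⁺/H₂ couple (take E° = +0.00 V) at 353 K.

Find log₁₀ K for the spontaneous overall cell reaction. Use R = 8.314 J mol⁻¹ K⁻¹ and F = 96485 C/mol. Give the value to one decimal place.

Cathode: Cl₂/Cl⁻; anode: H⁺/H₂. E°cell = (+1.34) − (+0.00) = +1.34 V, with n = 2.
ΔG° = −nFE° = −RT ln K, so ln K = nFE°/(RT) = (2)(96485)(+1.34) / ((8.314)(353)) = 88.107.
log₁₀ K = 88.107 / ln 10 = 38.3.

38.3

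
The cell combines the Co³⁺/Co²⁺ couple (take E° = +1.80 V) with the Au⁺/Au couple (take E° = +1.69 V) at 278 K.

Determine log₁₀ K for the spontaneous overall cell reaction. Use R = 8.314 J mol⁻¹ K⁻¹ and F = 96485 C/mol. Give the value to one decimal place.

Cathode: Co³⁺/Co²⁺; anode: Au⁺/Au. E°cell = (+1.80) − (+1.69) = +0.11 V, with n = 1.
ΔG° = −nFE° = −RT ln K, so ln K = nFE°/(RT) = (1)(96485)(+0.11) / ((8.314)(278)) = 4.592.
log₁₀ K = 4.592 / ln 10 = 2.0.

2.0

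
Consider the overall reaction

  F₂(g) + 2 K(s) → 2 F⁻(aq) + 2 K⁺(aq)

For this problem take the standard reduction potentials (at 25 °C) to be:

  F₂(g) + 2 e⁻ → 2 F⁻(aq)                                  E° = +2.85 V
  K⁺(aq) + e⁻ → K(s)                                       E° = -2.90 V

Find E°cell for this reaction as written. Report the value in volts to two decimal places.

The F₂/F⁻ couple has the higher reduction potential, so it is the cathode; K⁺/K is oxidised at the anode.
E°cell = E°(cathode) − E°(anode) = (+2.85) − (-2.90) = +5.75 V.

+5.75 V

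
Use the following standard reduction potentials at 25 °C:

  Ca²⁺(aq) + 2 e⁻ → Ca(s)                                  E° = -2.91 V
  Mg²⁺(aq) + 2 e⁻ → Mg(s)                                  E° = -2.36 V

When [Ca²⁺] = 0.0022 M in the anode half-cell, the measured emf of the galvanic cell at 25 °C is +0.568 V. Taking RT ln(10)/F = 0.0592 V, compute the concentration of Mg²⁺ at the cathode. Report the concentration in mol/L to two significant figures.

Mg²⁺/Mg is the cathode, Ca²⁺/Ca the anode: E°cell = +0.55 V, n = 2.
Overall reaction: Mg²⁺(aq) + Ca(s) → Mg(s) + Ca²⁺(aq); Q = [Ca²⁺]^1/[Mg²⁺]^1.
From E = E° − (0.0592/n) log Q: log Q = (E° − E)·n/0.0592 = (+0.55 − (+0.568))·2/0.0592 = -0.6081.
So 1·log[Mg²⁺] = 1·log(0.0022) − log Q = -2.6576 − (-0.6081) = -2.0495; [Mg²⁺] = 10^(-2.0495) ≈ 0.0089 M.

0.0089 M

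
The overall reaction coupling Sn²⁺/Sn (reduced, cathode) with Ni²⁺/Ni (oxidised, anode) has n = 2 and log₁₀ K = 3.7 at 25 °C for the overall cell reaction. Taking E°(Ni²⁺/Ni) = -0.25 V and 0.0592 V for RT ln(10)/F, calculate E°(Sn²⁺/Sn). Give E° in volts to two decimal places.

-0.14 V

E°cell = (0.0592/n)·log K = (0.0592/2)(3.7) = +0.110 V.
Since Sn²⁺/Sn is the cathode and Ni²⁺/Ni the anode, E°cell = E°(Sn²⁺/Sn) − E°(Ni²⁺/Ni).
So E°(Sn²⁺/Sn) = E°cell + E°(Ni²⁺/Ni) = +0.110 + (-0.25) = -0.14 V.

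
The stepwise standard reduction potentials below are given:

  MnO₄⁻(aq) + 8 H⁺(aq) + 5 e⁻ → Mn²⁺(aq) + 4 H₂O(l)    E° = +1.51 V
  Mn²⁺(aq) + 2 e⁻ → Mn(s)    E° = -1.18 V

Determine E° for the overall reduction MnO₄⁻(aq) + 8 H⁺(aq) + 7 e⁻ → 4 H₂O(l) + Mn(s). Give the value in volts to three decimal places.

Since ΔG° = −nFE° is additive over sequential reductions, n₃E°₃ = n₁E°₁ + n₂E°₂.
E°₃ = (5×+1.51 + 2×-1.18) / 7 = (+5.190) / 7 = +0.741 V.

+0.741 V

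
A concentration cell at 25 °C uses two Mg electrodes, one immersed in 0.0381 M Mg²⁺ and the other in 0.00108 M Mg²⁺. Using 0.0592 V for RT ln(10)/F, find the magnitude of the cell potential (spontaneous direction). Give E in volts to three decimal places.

For a concentration cell E°cell = 0. The 0.0381 M side is the cathode (reduction is favoured where [Mg²⁺] is higher).
With n = 2, E = −(0.0592/2) log([Mg²⁺]ₐₙ/[Mg²⁺]꜀ₐₜ) = −(0.0592/2) log(0.00108/0.0381) = −(0.0592/2)(-1.548) = +0.046 V.

+0.046 V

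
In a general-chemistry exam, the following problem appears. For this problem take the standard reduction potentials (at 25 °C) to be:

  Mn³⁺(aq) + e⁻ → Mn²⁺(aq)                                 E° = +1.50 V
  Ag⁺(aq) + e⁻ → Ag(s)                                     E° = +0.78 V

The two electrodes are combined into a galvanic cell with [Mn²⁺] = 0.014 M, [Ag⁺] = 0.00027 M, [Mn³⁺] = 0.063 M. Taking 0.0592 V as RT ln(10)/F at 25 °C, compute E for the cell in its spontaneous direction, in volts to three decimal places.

Mn³⁺/Mn²⁺ is the cathode (higher E°), Ag⁺/Ag the anode: E°cell = +1.50 − (+0.78) = +0.72 V, n = 1.
Overall: Mn³⁺(aq) + Ag(s) → Mn²⁺(aq) + Ag⁺(aq)
Q = [Mn²⁺]·[Ag⁺] / ([Mn³⁺]); log Q = -4.222.
E = E° − (0.0592/n) log Q = +0.72 − (0.0592/1)(-4.222) = +0.970 V.

+0.970 V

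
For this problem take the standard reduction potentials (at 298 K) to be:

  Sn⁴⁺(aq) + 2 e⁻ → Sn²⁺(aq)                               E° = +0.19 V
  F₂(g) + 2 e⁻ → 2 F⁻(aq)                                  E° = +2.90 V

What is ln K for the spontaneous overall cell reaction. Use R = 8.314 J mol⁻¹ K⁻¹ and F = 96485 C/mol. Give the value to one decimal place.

211.1

Cathode: F₂/F⁻; anode: Sn⁴⁺/Sn²⁺. E°cell = (+2.90) − (+0.19) = +2.71 V, with n = 2.
ΔG° = −nFE° = −RT ln K, so ln K = nFE°/(RT) = (2)(96485)(+2.71) / ((8.314)(298)) = 211.073.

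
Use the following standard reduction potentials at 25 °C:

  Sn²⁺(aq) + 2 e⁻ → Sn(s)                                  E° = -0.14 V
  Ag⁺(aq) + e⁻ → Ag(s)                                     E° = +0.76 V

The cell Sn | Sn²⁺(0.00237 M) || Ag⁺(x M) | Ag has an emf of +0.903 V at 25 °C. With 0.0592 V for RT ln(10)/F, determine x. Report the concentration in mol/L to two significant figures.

Ag⁺/Ag is the cathode, Sn²⁺/Sn the anode: E°cell = +0.90 V, n = 2.
Overall reaction: 2 Ag⁺(aq) + Sn(s) → 2 Ag(s) + Sn²⁺(aq); Q = [Sn²⁺]^1/[Ag⁺]^2.
From E = E° − (0.0592/n) log Q: log Q = (E° − E)·n/0.0592 = (+0.90 − (+0.903))·2/0.0592 = -0.1014.
So 2·log[Ag⁺] = 1·log(0.00237) − log Q = -2.6253 − (-0.1014) = -2.5239; log[Ag⁺] = -2.5239 / 2 = -1.2619; [Ag⁺] = 10^(-1.2619) ≈ 0.055 M.

0.055 M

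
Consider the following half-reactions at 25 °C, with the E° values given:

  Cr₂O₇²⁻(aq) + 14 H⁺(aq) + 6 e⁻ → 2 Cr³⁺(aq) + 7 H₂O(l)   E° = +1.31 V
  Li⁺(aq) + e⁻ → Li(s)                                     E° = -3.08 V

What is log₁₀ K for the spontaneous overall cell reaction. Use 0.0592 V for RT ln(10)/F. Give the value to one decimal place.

Cathode: Cr₂O₇²⁻/Cr³⁺; anode: Li⁺/Li. E°cell = +4.39 V, n = 6.
log K = nE°cell / 0.0592 = (6)(+4.39) / 0.0592 = 444.9.

444.9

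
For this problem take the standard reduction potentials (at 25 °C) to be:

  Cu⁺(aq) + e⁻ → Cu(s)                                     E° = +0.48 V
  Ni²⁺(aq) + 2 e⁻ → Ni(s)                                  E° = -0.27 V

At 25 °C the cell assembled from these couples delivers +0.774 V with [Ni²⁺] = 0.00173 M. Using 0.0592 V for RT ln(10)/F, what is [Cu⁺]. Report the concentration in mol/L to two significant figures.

0.11 M

Cu⁺/Cu is the cathode, Ni²⁺/Ni the anode: E°cell = +0.75 V, n = 2.
Overall reaction: 2 Cu⁺(aq) + Ni(s) → 2 Cu(s) + Ni²⁺(aq); Q = [Ni²⁺]^1/[Cu⁺]^2.
From E = E° − (0.0592/n) log Q: log Q = (E° − E)·n/0.0592 = (+0.75 − (+0.774))·2/0.0592 = -0.8108.
So 2·log[Cu⁺] = 1·log(0.00173) − log Q = -2.7620 − (-0.8108) = -1.9512; log[Cu⁺] = -1.9512 / 2 = -0.9756; [Cu⁺] = 10^(-0.9756) ≈ 0.11 M.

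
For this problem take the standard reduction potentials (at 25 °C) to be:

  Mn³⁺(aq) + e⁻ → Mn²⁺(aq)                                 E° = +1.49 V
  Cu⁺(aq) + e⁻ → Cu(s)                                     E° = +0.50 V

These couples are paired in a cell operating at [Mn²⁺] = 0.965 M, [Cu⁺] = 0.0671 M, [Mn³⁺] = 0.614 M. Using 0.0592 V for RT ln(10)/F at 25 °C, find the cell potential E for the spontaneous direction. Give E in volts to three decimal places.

+1.048 V

Mn³⁺/Mn²⁺ is the cathode (higher E°), Cu⁺/Cu the anode: E°cell = +1.49 − (+0.50) = +0.99 V, n = 1.
Overall: Mn³⁺(aq) + Cu(s) → Mn²⁺(aq) + Cu⁺(aq)
Q = [Mn²⁺]·[Cu⁺] / ([Mn³⁺]); log Q = -0.977.
E = E° − (0.0592/n) log Q = +0.99 − (0.0592/1)(-0.977) = +1.048 V.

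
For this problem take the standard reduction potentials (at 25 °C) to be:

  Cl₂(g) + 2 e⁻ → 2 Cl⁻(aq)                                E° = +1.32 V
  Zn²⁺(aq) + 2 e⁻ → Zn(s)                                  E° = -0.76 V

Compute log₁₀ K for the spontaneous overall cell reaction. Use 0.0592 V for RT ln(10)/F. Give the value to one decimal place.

70.3

Cathode: Cl₂/Cl⁻; anode: Zn²⁺/Zn. E°cell = +2.08 V, n = 2.
log K = nE°cell / 0.0592 = (2)(+2.08) / 0.0592 = 70.3.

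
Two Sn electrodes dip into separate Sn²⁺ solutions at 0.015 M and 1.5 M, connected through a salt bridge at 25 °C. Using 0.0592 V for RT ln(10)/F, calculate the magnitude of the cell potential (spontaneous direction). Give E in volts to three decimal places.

+0.059 V

For a concentration cell E°cell = 0. The 1.5 M side is the cathode (reduction is favoured where [Sn²⁺] is higher).
With n = 2, E = −(0.0592/2) log([Sn²⁺]ₐₙ/[Sn²⁺]꜀ₐₜ) = −(0.0592/2) log(0.015/1.5) = −(0.0592/2)(-2.000) = +0.059 V.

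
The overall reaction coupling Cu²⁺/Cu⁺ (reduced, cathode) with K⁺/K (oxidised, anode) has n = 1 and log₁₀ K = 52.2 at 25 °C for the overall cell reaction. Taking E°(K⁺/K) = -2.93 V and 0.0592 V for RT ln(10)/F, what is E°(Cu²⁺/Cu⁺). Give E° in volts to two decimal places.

E°cell = (0.0592/n)·log K = (0.0592/1)(52.2) = +3.090 V.
Since Cu²⁺/Cu⁺ is the cathode and K⁺/K the anode, E°cell = E°(Cu²⁺/Cu⁺) − E°(K⁺/K).
So E°(Cu²⁺/Cu⁺) = E°cell + E°(K⁺/K) = +3.090 + (-2.93) = +0.16 V.

+0.16 V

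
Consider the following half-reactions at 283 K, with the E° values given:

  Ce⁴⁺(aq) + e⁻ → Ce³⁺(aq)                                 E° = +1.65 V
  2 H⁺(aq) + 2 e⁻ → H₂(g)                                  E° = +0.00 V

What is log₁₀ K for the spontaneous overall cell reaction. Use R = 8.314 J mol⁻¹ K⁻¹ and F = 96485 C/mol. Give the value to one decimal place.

Cathode: Ce⁴⁺/Ce³⁺; anode: H⁺/H₂. E°cell = (+1.65) − (+0.00) = +1.65 V, with n = 2.
ΔG° = −nFE° = −RT ln K, so ln K = nFE°/(RT) = (2)(96485)(+1.65) / ((8.314)(283)) = 135.325.
log₁₀ K = 135.325 / ln 10 = 58.8.

58.8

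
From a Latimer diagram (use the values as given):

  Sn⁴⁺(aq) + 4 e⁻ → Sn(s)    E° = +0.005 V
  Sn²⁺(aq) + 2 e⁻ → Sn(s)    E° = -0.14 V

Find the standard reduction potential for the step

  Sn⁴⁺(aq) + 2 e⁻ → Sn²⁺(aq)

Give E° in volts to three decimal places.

+0.150 V

Sequential free energies add, so n₃E°₃ = n₁E°₁ + n₂E°₂.
With n₃ = 4, and the known step contributing 2×(-0.14) V, the unknown satisfies 2·E° = 4×(+0.005) − 2×(-0.14) = +0.300.
E° = +0.300 / 2 = +0.150 V.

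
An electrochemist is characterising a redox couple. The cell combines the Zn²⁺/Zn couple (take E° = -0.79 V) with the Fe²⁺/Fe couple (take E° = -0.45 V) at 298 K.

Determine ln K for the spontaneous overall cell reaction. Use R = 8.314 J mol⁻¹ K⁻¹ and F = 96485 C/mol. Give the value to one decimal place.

26.5

Cathode: Fe²⁺/Fe; anode: Zn²⁺/Zn. E°cell = (-0.45) − (-0.79) = +0.34 V, with n = 2.
ΔG° = −nFE° = −RT ln K, so ln K = nFE°/(RT) = (2)(96485)(+0.34) / ((8.314)(298)) = 26.481.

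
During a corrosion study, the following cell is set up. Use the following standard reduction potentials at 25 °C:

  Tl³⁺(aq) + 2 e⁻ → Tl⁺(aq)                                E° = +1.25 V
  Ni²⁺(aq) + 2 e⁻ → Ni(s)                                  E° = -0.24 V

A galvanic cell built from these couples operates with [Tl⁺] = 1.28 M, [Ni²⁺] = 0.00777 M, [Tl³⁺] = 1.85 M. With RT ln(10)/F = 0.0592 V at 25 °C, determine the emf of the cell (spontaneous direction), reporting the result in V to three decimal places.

Tl³⁺/Tl⁺ is the cathode (higher E°), Ni²⁺/Ni the anode: E°cell = +1.25 − (-0.24) = +1.49 V, n = 2.
Overall: Tl³⁺(aq) + Ni(s) → Tl⁺(aq) + Ni²⁺(aq)
Q = [Tl⁺]·[Ni²⁺] / ([Tl³⁺]); log Q = -2.270.
E = E° − (0.0592/n) log Q = +1.49 − (0.0592/2)(-2.270) = +1.557 V.

+1.557 V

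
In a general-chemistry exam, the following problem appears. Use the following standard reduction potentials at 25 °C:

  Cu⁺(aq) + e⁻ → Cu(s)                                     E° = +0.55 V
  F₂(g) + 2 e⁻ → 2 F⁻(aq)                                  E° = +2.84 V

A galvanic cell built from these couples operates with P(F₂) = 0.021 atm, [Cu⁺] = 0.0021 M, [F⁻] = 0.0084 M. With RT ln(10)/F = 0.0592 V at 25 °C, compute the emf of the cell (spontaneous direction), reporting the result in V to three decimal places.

+2.522 V

F₂/F⁻ is the cathode (higher E°), Cu⁺/Cu the anode: E°cell = +2.84 − (+0.55) = +2.29 V, n = 2.
Overall: F₂(g) + 2 Cu(s) → 2 F⁻(aq) + 2 Cu⁺(aq)
Q = [F⁻]^2·[Cu⁺]^2 / (P(F₂)); log Q = -7.829.
E = E° − (0.0592/n) log Q = +2.29 − (0.0592/2)(-7.829) = +2.522 V.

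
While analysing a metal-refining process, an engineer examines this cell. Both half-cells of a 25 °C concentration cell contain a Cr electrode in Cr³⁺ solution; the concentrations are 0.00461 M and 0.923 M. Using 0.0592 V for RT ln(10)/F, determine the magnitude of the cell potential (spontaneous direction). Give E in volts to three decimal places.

For a concentration cell E°cell = 0. The 0.923 M side is the cathode (reduction is favoured where [Cr³⁺] is higher).
With n = 3, E = −(0.0592/3) log([Cr³⁺]ₐₙ/[Cr³⁺]꜀ₐₜ) = −(0.0592/3) log(0.00461/0.923) = −(0.0592/3)(-2.302) = +0.045 V.

+0.045 V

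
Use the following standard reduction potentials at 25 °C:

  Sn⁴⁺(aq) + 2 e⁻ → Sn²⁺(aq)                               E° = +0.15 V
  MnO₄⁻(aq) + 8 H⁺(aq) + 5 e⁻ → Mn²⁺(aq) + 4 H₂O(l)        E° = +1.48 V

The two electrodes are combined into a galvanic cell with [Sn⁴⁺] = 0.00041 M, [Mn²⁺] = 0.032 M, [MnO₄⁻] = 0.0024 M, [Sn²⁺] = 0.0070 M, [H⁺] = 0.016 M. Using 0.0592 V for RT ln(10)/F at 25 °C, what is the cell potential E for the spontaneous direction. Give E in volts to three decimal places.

MnO₄⁻/Mn²⁺ is the cathode (higher E°), Sn⁴⁺/Sn²⁺ the anode: E°cell = +1.48 − (+0.15) = +1.33 V, n = 10.
Overall: 2 MnO₄⁻(aq) + 16 H⁺(aq) + 5 Sn²⁺(aq) → 2 Mn²⁺(aq) + 8 H₂O(l) + 5 Sn⁴⁺(aq)
Q = [Mn²⁺]^2·[Sn⁴⁺]^5 / ([MnO₄⁻]^2·[H⁺]^16·[Sn²⁺]^5); log Q = 24.822.
E = E° − (0.0592/n) log Q = +1.33 − (0.0592/10)(24.822) = +1.183 V.

+1.183 V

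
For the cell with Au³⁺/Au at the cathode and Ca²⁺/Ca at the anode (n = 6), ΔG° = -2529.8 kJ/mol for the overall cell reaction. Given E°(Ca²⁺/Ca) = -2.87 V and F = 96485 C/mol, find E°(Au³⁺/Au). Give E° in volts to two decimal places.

E°cell = −ΔG°/(nF) = −(-2529.8×10³)/((6)(96485)) = +4.370 V.
Since Au³⁺/Au is the cathode and Ca²⁺/Ca the anode, E°cell = E°(Au³⁺/Au) − E°(Ca²⁺/Ca).
So E°(Au³⁺/Au) = E°cell + E°(Ca²⁺/Ca) = +4.370 + (-2.87) = +1.50 V.

+1.50 V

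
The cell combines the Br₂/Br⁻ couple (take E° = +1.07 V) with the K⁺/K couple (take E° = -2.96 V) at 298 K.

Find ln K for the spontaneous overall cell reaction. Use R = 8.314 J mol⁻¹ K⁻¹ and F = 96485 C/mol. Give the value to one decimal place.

313.9

Cathode: Br₂/Br⁻; anode: K⁺/K. E°cell = (+1.07) − (-2.96) = +4.03 V, with n = 2.
ΔG° = −nFE° = −RT ln K, so ln K = nFE°/(RT) = (2)(96485)(+4.03) / ((8.314)(298)) = 313.884.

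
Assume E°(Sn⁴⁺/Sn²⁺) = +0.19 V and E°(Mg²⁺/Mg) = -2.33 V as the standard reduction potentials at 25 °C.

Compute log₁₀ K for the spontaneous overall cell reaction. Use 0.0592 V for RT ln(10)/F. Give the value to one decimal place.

85.1

Cathode: Sn⁴⁺/Sn²⁺; anode: Mg²⁺/Mg. E°cell = +2.52 V, n = 2.
log K = nE°cell / 0.0592 = (2)(+2.52) / 0.0592 = 85.1.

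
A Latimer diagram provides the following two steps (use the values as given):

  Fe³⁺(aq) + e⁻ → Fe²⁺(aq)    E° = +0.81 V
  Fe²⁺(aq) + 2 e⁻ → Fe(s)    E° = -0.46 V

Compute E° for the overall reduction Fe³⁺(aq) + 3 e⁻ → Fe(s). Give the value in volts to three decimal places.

-0.037 V

Adding the free-energy changes (−nFE°) of the two steps gives −n₃FE°₃ = −n₁FE°₁ − n₂FE°₂.
E°₃ = (1×+0.81 + 2×-0.46) / 3 = (-0.110) / 3 = -0.037 V.
Simply averaging or adding the two E° values would be wrong; the electron-weighted sum is required.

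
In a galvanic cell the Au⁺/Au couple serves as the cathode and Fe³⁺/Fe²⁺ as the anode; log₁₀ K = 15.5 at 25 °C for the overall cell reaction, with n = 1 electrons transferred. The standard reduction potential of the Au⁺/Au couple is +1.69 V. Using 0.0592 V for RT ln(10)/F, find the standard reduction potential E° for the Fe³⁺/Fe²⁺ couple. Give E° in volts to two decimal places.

E°cell = (0.0592/n)·log K = (0.0592/1)(15.5) = +0.918 V.
Since Au⁺/Au is the cathode and Fe³⁺/Fe²⁺ the anode, E°cell = E°(Au⁺/Au) − E°(Fe³⁺/Fe²⁺).
So E°(Fe³⁺/Fe²⁺) = E°(Au⁺/Au) − E°cell = (+1.69) − (+0.918) = +0.77 V.

+0.77 V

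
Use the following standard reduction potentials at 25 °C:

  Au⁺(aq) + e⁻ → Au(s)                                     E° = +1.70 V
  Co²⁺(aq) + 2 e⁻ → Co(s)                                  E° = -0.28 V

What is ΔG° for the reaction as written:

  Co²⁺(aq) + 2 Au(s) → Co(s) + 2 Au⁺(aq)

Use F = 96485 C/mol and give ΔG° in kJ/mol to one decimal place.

As written, Co²⁺/Co is reduced (cathode) and Au⁺/Au is oxidised (anode), so E°cell = (-0.28) − (+1.70) = -1.98 V.
Balancing electrons gives n = 2.
ΔG° = −nFE° = −(2)(96485)(-1.98) = 382,081 J = +382.1 kJ/mol.

+382.1 kJ/mol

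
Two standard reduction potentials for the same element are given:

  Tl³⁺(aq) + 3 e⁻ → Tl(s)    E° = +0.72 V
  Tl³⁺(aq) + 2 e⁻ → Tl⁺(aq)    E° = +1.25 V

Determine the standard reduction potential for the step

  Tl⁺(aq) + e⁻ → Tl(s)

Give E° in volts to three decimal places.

Sequential free energies add, so n₃E°₃ = n₁E°₁ + n₂E°₂.
With n₃ = 3, and the known step contributing 2×(+1.25) V, the unknown satisfies 1·E° = 3×(+0.72) − 2×(+1.25) = -0.340.
E° = -0.340 / 1 = -0.340 V.

-0.340 V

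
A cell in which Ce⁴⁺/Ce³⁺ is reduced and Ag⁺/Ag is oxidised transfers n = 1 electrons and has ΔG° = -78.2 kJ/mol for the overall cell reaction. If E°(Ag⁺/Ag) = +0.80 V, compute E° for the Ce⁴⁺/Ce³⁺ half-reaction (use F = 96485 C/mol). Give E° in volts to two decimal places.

+1.61 V

E°cell = −ΔG°/(nF) = −(-78.2×10³)/((1)(96485)) = +0.810 V.
Since Ce⁴⁺/Ce³⁺ is the cathode and Ag⁺/Ag the anode, E°cell = E°(Ce⁴⁺/Ce³⁺) − E°(Ag⁺/Ag).
So E°(Ce⁴⁺/Ce³⁺) = E°cell + E°(Ag⁺/Ag) = +0.810 + (+0.80) = +1.61 V.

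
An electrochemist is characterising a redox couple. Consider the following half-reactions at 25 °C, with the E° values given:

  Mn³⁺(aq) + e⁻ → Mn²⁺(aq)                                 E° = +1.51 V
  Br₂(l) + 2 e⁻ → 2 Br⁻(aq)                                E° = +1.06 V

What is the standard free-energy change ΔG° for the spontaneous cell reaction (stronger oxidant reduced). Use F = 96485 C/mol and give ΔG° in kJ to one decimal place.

-86.8 kJ

Mn³⁺/Mn²⁺ (E° = +1.51 V) is the cathode; Br₂/Br⁻ (E° = +1.06 V) is the anode, so E°cell = +0.45 V.
Balancing electrons gives n = 2 (lcm of 1 and 2).
ΔG° = −nFE° = −(2)(96485)(+0.45) = -86,836 J = -86.8 kJ.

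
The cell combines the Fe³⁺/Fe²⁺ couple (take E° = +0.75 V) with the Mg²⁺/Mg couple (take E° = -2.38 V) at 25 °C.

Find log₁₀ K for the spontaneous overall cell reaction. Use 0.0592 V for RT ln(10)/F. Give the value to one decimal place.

Cathode: Fe³⁺/Fe²⁺; anode: Mg²⁺/Mg. E°cell = +3.13 V, n = 2.
log K = nE°cell / 0.0592 = (2)(+3.13) / 0.0592 = 105.7.

105.7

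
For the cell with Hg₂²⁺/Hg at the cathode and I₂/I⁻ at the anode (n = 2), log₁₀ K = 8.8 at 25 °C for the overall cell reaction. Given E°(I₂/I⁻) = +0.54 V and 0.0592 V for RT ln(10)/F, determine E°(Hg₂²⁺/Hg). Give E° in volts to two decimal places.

E°cell = (0.0592/n)·log K = (0.0592/2)(8.8) = +0.260 V.
Since Hg₂²⁺/Hg is the cathode and I₂/I⁻ the anode, E°cell = E°(Hg₂²⁺/Hg) − E°(I₂/I⁻).
So E°(Hg₂²⁺/Hg) = E°cell + E°(I₂/I⁻) = +0.260 + (+0.54) = +0.80 V.

+0.80 V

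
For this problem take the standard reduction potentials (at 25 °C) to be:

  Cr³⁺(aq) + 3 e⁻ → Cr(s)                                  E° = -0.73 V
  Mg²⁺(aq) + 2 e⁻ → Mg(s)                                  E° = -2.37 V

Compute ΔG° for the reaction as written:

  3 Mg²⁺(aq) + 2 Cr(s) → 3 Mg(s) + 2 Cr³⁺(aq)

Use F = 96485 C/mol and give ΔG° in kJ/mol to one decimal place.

+949.4 kJ/mol

As written, Mg²⁺/Mg is reduced (cathode) and Cr³⁺/Cr is oxidised (anode), so E°cell = (-2.37) − (-0.73) = -1.64 V.
Balancing electrons gives n = 6.
ΔG° = −nFE° = −(6)(96485)(-1.64) = 949,412 J = +949.4 kJ/mol.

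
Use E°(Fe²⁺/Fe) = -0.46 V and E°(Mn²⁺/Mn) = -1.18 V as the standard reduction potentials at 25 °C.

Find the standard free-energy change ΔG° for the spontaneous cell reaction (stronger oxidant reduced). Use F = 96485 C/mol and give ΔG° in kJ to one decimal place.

-138.9 kJ

Fe²⁺/Fe (E° = -0.46 V) is the cathode; Mn²⁺/Mn (E° = -1.18 V) is the anode, so E°cell = +0.72 V.
Balancing electrons gives n = 2 (lcm of 2 and 2).
ΔG° = −nFE° = −(2)(96485)(+0.72) = -138,938 J = -138.9 kJ.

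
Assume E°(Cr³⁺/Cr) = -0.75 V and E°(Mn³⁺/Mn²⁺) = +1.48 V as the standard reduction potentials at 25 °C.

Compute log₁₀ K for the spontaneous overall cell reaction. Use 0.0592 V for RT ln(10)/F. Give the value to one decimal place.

Cathode: Mn³⁺/Mn²⁺; anode: Cr³⁺/Cr. E°cell = +2.23 V, n = 3.
log K = nE°cell / 0.0592 = (3)(+2.23) / 0.0592 = 113.0.

113.0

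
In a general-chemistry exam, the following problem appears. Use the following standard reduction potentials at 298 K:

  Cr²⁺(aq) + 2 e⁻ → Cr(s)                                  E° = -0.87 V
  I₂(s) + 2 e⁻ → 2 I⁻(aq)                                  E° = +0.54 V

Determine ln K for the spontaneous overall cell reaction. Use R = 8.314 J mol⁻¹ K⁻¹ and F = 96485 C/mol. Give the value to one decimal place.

Cathode: I₂/I⁻; anode: Cr²⁺/Cr. E°cell = (+0.54) − (-0.87) = +1.41 V, with n = 2.
ΔG° = −nFE° = −RT ln K, so ln K = nFE°/(RT) = (2)(96485)(+1.41) / ((8.314)(298)) = 109.820.

109.8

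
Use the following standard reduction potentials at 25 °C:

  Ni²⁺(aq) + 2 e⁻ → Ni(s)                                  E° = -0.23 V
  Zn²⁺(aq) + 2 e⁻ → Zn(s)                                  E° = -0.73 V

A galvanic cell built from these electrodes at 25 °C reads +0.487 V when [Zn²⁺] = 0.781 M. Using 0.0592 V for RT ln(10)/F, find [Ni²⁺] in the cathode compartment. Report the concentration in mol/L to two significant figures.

Ni²⁺/Ni is the cathode, Zn²⁺/Zn the anode: E°cell = +0.50 V, n = 2.
Overall reaction: Ni²⁺(aq) + Zn(s) → Ni(s) + Zn²⁺(aq); Q = [Zn²⁺]^1/[Ni²⁺]^1.
From E = E° − (0.0592/n) log Q: log Q = (E° − E)·n/0.0592 = (+0.50 − (+0.487))·2/0.0592 = 0.4392.
So 1·log[Ni²⁺] = 1·log(0.781) − log Q = -0.1073 − (0.4392) = -0.5465; [Ni²⁺] = 10^(-0.5465) ≈ 0.28 M.

0.28 M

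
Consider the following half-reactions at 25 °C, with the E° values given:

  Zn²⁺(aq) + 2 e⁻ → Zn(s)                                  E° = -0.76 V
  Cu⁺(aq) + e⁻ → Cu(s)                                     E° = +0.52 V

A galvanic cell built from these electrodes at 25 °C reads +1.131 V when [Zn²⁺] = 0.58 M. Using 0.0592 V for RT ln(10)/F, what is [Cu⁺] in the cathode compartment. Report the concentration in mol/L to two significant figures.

Cu⁺/Cu is the cathode, Zn²⁺/Zn the anode: E°cell = +1.28 V, n = 2.
Overall reaction: 2 Cu⁺(aq) + Zn(s) → 2 Cu(s) + Zn²⁺(aq); Q = [Zn²⁺]^1/[Cu⁺]^2.
From E = E° − (0.0592/n) log Q: log Q = (E° − E)·n/0.0592 = (+1.28 − (+1.131))·2/0.0592 = 5.0338.
So 2·log[Cu⁺] = 1·log(0.58) − log Q = -0.2366 − (5.0338) = -5.2704; log[Cu⁺] = -5.2704 / 2 = -2.6352; [Cu⁺] = 10^(-2.6352) ≈ 0.0023 M.

0.0023 M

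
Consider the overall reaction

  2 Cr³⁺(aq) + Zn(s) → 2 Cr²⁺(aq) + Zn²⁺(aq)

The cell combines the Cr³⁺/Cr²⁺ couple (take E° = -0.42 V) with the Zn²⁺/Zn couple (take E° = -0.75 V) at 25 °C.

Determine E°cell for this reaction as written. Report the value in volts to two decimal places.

The Cr³⁺/Cr²⁺ couple has the higher reduction potential, so it is the cathode; Zn²⁺/Zn is oxidised at the anode.
E°cell = E°(cathode) − E°(anode) = (-0.42) − (-0.75) = +0.33 V.

+0.33 V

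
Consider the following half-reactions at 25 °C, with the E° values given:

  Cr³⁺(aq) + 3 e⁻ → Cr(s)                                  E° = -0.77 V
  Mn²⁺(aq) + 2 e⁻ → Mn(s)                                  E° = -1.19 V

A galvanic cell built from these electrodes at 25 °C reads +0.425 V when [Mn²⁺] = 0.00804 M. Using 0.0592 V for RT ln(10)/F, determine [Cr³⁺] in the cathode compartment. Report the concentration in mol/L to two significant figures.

Cr³⁺/Cr is the cathode, Mn²⁺/Mn the anode: E°cell = +0.42 V, n = 6.
Overall reaction: 2 Cr³⁺(aq) + 3 Mn(s) → 2 Cr(s) + 3 Mn²⁺(aq); Q = [Mn²⁺]^3/[Cr³⁺]^2.
From E = E° − (0.0592/n) log Q: log Q = (E° − E)·n/0.0592 = (+0.42 − (+0.425))·6/0.0592 = -0.5068.
So 2·log[Cr³⁺] = 3·log(0.00804) − log Q = -6.2842 − (-0.5068) = -5.7774; log[Cr³⁺] = -5.7774 / 2 = -2.8887; [Cr³⁺] = 10^(-2.8887) ≈ 0.0013 M.

0.0013 M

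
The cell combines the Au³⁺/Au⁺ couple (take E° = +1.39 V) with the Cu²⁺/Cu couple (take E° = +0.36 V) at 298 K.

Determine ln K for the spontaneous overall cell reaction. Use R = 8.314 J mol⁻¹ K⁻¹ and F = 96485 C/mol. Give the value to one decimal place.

Cathode: Au³⁺/Au⁺; anode: Cu²⁺/Cu. E°cell = (+1.39) − (+0.36) = +1.03 V, with n = 2.
ΔG° = −nFE° = −RT ln K, so ln K = nFE°/(RT) = (2)(96485)(+1.03) / ((8.314)(298)) = 80.223.

80.2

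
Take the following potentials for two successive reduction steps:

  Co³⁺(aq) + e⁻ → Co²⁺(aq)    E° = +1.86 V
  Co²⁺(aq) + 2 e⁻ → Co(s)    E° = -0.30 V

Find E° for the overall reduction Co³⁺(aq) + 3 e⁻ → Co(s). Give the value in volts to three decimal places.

Standard free energies of sequential steps add: ΔG°₃ = ΔG°₁ + ΔG°₂, so n₃E°₃ = n₁E°₁ + n₂E°₂.
E°₃ = (1×+1.86 + 2×-0.30) / 3 = (+1.260) / 3 = +0.420 V.

+0.420 V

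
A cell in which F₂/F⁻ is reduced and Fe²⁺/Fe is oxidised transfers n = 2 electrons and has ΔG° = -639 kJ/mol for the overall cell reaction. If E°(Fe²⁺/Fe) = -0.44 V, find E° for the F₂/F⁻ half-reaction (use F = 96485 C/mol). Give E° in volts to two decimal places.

E°cell = −ΔG°/(nF) = −(-639×10³)/((2)(96485)) = +3.311 V.
Since F₂/F⁻ is the cathode and Fe²⁺/Fe the anode, E°cell = E°(F₂/F⁻) − E°(Fe²⁺/Fe).
So E°(F₂/F⁻) = E°cell + E°(Fe²⁺/Fe) = +3.311 + (-0.44) = +2.87 V.

+2.87 V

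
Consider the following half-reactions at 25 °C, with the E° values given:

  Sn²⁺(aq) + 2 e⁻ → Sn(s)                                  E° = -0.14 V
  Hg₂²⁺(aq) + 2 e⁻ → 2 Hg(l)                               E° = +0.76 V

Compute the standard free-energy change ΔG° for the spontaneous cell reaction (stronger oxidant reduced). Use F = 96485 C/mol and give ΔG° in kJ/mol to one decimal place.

Hg₂²⁺/Hg (E° = +0.76 V) is the cathode; Sn²⁺/Sn (E° = -0.14 V) is the anode, so E°cell = +0.90 V.
Balancing electrons gives n = 2 (lcm of 2 and 2).
ΔG° = −nFE° = −(2)(96485)(+0.90) = -173,673 J = -173.7 kJ/mol.

-173.7 kJ/mol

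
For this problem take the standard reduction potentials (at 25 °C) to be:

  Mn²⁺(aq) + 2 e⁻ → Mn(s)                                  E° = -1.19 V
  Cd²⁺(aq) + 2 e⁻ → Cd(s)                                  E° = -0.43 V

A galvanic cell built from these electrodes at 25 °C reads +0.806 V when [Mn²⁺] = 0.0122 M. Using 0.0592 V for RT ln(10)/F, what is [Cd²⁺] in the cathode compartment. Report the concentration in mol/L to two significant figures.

Cd²⁺/Cd is the cathode, Mn²⁺/Mn the anode: E°cell = +0.76 V, n = 2.
Overall reaction: Cd²⁺(aq) + Mn(s) → Cd(s) + Mn²⁺(aq); Q = [Mn²⁺]^1/[Cd²⁺]^1.
From E = E° − (0.0592/n) log Q: log Q = (E° − E)·n/0.0592 = (+0.76 − (+0.806))·2/0.0592 = -1.5541.
So 1·log[Cd²⁺] = 1·log(0.0122) − log Q = -1.9136 − (-1.5541) = -0.3595; [Cd²⁺] = 10^(-0.3595) ≈ 0.44 M.

0.44 M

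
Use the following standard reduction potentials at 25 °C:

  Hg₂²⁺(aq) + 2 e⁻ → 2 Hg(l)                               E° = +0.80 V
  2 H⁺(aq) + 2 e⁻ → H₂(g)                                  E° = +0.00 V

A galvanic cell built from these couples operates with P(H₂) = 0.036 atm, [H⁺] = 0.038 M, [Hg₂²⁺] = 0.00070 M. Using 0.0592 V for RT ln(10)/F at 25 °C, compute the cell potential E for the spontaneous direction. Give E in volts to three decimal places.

Hg₂²⁺/Hg is the cathode (higher E°), H⁺/H₂ the anode: E°cell = +0.80 − (+0.00) = +0.80 V, n = 2.
Overall: Hg₂²⁺(aq) + H₂(g) → 2 Hg(l) + 2 H⁺(aq)
Q = [H⁺]^2 / ([Hg₂²⁺]·P(H₂)); log Q = 1.758.
E = E° − (0.0592/n) log Q = +0.80 − (0.0592/2)(1.758) = +0.748 V.

+0.748 V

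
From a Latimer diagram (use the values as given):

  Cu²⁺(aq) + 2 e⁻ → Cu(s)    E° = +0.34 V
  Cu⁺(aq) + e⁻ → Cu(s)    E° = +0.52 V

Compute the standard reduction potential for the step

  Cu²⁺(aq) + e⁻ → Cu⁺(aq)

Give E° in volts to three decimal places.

Sequential free energies add, so n₃E°₃ = n₁E°₁ + n₂E°₂.
With n₃ = 2, and the known step contributing 1×(+0.52) V, the unknown satisfies 1·E° = 2×(+0.34) − 1×(+0.52) = +0.160.
E° = +0.160 / 1 = +0.160 V.

+0.160 V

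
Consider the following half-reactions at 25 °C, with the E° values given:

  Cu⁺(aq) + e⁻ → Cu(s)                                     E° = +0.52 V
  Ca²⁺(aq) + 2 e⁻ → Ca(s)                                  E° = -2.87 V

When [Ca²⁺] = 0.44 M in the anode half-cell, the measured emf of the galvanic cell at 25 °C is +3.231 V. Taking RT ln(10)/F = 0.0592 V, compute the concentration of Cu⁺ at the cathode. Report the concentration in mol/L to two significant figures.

Cu⁺/Cu is the cathode, Ca²⁺/Ca the anode: E°cell = +3.39 V, n = 2.
Overall reaction: 2 Cu⁺(aq) + Ca(s) → 2 Cu(s) + Ca²⁺(aq); Q = [Ca²⁺]^1/[Cu⁺]^2.
From E = E° − (0.0592/n) log Q: log Q = (E° − E)·n/0.0592 = (+3.39 − (+3.231))·2/0.0592 = 5.3716.
So 2·log[Cu⁺] = 1·log(0.44) − log Q = -0.3565 − (5.3716) = -5.7281; log[Cu⁺] = -5.7281 / 2 = -2.8641; [Cu⁺] = 10^(-2.8641) ≈ 0.0014 M.

0.0014 M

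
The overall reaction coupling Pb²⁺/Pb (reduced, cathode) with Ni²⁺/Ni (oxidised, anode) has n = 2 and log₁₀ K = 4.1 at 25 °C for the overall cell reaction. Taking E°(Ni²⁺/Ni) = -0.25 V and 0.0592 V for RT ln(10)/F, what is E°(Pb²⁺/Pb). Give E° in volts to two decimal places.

-0.13 V

E°cell = (0.0592/n)·log K = (0.0592/2)(4.1) = +0.121 V.
Since Pb²⁺/Pb is the cathode and Ni²⁺/Ni the anode, E°cell = E°(Pb²⁺/Pb) − E°(Ni²⁺/Ni).
So E°(Pb²⁺/Pb) = E°cell + E°(Ni²⁺/Ni) = +0.121 + (-0.25) = -0.13 V.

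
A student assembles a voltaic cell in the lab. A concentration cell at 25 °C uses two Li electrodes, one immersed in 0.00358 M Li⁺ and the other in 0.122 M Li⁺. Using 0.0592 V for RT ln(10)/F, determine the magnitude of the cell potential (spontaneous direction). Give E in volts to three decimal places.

+0.091 V

For a concentration cell E°cell = 0. The 0.122 M side is the cathode (reduction is favoured where [Li⁺] is higher).
With n = 1, E = −(0.0592/1) log([Li⁺]ₐₙ/[Li⁺]꜀ₐₜ) = −(0.0592/1) log(0.00358/0.122) = −(0.0592/1)(-1.532) = +0.091 V.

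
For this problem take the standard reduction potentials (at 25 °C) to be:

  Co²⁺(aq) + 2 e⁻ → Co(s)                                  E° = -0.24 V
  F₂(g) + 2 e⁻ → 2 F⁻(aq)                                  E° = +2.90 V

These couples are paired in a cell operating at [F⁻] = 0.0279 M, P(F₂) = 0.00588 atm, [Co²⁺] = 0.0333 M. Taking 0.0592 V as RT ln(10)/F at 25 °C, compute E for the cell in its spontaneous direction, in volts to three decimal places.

F₂/F⁻ is the cathode (higher E°), Co²⁺/Co the anode: E°cell = +2.90 − (-0.24) = +3.14 V, n = 2.
Overall: F₂(g) + Co(s) → 2 F⁻(aq) + Co²⁺(aq)
Q = [F⁻]^2·[Co²⁺] / (P(F₂)); log Q = -2.356.
E = E° − (0.0592/n) log Q = +3.14 − (0.0592/2)(-2.356) = +3.210 V.

+3.210 V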